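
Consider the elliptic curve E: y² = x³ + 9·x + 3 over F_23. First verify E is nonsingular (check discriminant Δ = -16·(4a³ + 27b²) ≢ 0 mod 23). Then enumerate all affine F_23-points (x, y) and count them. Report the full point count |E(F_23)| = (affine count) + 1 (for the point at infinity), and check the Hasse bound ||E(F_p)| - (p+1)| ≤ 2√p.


Affine points = {(0, 7), (0, 16), (1, 6), (1, 17), (2, 11), (2, 12), (5, 9), (5, 14), (7, 8), (7, 15), (8, 9), (8, 14), (9, 10), (9, 13), (10, 9), (10, 14), (17, 3), (17, 20), (19, 8), (19, 15), (20, 8), (20, 15), (21, 0), (22, 4), (22, 19)}; affine count = 25; |E(F_23)| = 26.

Discriminant check: Δ ∝ 4a³ + 27b² = 4·9³ + 27·3² = 4·729 + 27·9 ≡ 8 (mod 23). Nonzero ⇒ E is nonsingular.
For each x ∈ F_23, compute rhs = x³ + 9·x + 3 mod 23, then count y ∈ F_23 with y² ≡ rhs.
  x = 0: rhs = 3, matching y values: 7, 16 (2 points).
  x = 1: rhs = 13, matching y values: 6, 17 (2 points).
  x = 2: rhs = 6, matching y values: 11, 12 (2 points).
  x = 3: rhs = 11, matching y values: none (0 points).
  x = 4: rhs = 11, matching y values: none (0 points).
  x = 5: rhs = 12, matching y values: 9, 14 (2 points).
  x = 6: rhs = 20, matching y values: none (0 points).
  x = 7: rhs = 18, matching y values: 8, 15 (2 points).
  x = 8: rhs = 12, matching y values: 9, 14 (2 points).
  x = 9: rhs = 8, matching y values: 10, 13 (2 points).
  x = 10: rhs = 12, matching y values: 9, 14 (2 points).
  x = 11: rhs = 7, matching y values: none (0 points).
  x = 12: rhs = 22, matching y values: none (0 points).
  x = 13: rhs = 17, matching y values: none (0 points).
  x = 14: rhs = 21, matching y values: none (0 points).
  x = 15: rhs = 17, matching y values: none (0 points).
  x = 16: rhs = 11, matching y values: none (0 points).
  x = 17: rhs = 9, matching y values: 3, 20 (2 points).
  x = 18: rhs = 17, matching y values: none (0 points).
  x = 19: rhs = 18, matching y values: 8, 15 (2 points).
  x = 20: rhs = 18, matching y values: 8, 15 (2 points).
  x = 21: rhs = 0, matching y values: 0 (1 points).
  x = 22: rhs = 16, matching y values: 4, 19 (2 points).
Total affine count: 25.
Full point count |E(F_23)| = 25 + 1 = 26.
Hasse bound: |26 − (23+1)| = |2| = 2 ≤ 2√23 ≈ 9.5917 ✓.


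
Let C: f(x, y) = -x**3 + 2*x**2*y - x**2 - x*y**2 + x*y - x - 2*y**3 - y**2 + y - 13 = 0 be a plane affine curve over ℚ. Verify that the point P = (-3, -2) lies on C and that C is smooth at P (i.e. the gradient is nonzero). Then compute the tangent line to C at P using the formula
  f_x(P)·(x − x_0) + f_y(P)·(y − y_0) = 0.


Tangent line at P: -4*x - 16*y - 44 = 0.

Step 1: f(-3, -2) = 0, so P lies on C.
Step 2: partial derivatives
  f_x(x, y) = -3*x**2 + 4*x*y - 2*x - y**2 + y - 1, f_y(x, y) = 2*x**2 - 2*x*y + x - 6*y**2 - 2*y + 1.
  f_x(P) = -4, f_y(P) = -16 (gradient nonzero, so P is smooth).
Step 3: tangent line at P: -4·(x − -3) + -16·(y − -2) = 0.
Expanding: -4*x - 16*y - 44 = 0.


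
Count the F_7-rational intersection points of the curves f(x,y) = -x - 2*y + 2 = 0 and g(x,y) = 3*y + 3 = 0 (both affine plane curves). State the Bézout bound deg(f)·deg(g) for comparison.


Common zeros: {(4, 6)}; count = 1; Bézout bound = 1.

deg(f) = 1, deg(g) = 1, so Bézout bound = 1.
Scan x ∈ F_7. For each x, list the y ∈ F_7 with f(x, y) ≡ 0 and those with g(x, y) ≡ 0 (mod 7); the common zeros in that column are the intersection.
  x = 0: f ≡ 0 at y ∈ {1}; g ≡ 0 at y ∈ {6}; common: ∅.
  x = 1: f ≡ 0 at y ∈ {4}; g ≡ 0 at y ∈ {6}; common: ∅.
  x = 2: f ≡ 0 at y ∈ {0}; g ≡ 0 at y ∈ {6}; common: ∅.
  x = 3: f ≡ 0 at y ∈ {3}; g ≡ 0 at y ∈ {6}; common: ∅.
  x = 4: f ≡ 0 at y ∈ {6}; g ≡ 0 at y ∈ {6}; common: {6}.
  x = 5: f ≡ 0 at y ∈ {2}; g ≡ 0 at y ∈ {6}; common: ∅.
  x = 6: f ≡ 0 at y ∈ {5}; g ≡ 0 at y ∈ {6}; common: ∅.
Collecting: common zeros = {(4, 6)}, so the count is 1.
Comparison with the Bézout bound: 1 ≤ 1 = deg(f)·deg(g), as expected for curves with no common component (the bound is attained).


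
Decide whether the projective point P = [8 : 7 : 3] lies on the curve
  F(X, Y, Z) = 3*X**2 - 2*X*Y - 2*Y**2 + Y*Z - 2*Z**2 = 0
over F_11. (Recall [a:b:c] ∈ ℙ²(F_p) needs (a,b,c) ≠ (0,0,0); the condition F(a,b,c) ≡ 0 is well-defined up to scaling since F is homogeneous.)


F(8,7,3) ≡ 7 (mod 11); P is NOT on the curve.

Evaluate F(8, 7, 3) term-by-term (mod 11).
  3*X**2 ↦ 3·64·1·1 = 192
  -2*X*Y ↦ -2·8·7·1 = -112
  -2*Y**2 ↦ -2·1·49·1 = -98
  Y*Z ↦ 1·1·7·3 = 21
  -2*Z**2 ↦ -2·1·1·9 = -18
Sum: F(8, 7, 3) = (192) + (-112) + (-98) + (21) + (-18) = -15.
Reducing mod 11: -15 ≡ 7 (mod 11).
Since F(a, b, c) ≡ 7 ≠ 0 (mod 11), P does NOT lie on the curve.


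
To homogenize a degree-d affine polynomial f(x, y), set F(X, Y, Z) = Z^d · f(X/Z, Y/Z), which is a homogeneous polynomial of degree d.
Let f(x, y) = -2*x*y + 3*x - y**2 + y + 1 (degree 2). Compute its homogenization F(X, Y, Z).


F(X, Y, Z) = -2*X*Y + 3*X*Z - Y**2 + Y*Z + Z**2

deg(f) = 2.
Substitute x = X/Z, y = Y/Z into f, then multiply by Z^2.
  monomial -2·x^1·y^1 ↦ -2·X^1·Y^1·Z^0.
  monomial 3·x^1·y^0 ↦ 3·X^1·Y^0·Z^1.
  monomial -1·x^0·y^2 ↦ -1·X^0·Y^2·Z^0.
  monomial 1·x^0·y^1 ↦ 1·X^0·Y^1·Z^1.
  monomial 1·x^0·y^0 ↦ 1·X^0·Y^0·Z^2.
Collecting: F(X, Y, Z) = -2*X*Y + 3*X*Z - Y**2 + Y*Z + Z**2.


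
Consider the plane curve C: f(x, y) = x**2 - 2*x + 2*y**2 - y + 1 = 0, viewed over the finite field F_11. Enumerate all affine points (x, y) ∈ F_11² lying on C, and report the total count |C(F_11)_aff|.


Affine F_11-points: {(0, 8), (0, 9), (1, 0), (1, 6), (2, 8), (2, 9), (5, 2), (5, 4), (8, 2), (8, 4)}; count = 10.

For each of the 121 pairs (x, y) ∈ F_11², evaluate f(x, y) mod 11. Record the zeros.
  x = 0: [0↦1, 1↦2, 2↦7, 3↦5, 4↦7, 5↦2, 6↦1, 7↦4, 8↦0, 9↦0, 10↦4]  zeros at y ∈ {8, 9}
  x = 1: [0↦0, 1↦1, 2↦6, 3↦4, 4↦6, 5↦1, 6↦0, 7↦3, 8↦10, 9↦10, 10↦3]  zeros at y ∈ {0, 6}
  x = 2: [0↦1, 1↦2, 2↦7, 3↦5, 4↦7, 5↦2, 6↦1, 7↦4, 8↦0, 9↦0, 10↦4]  zeros at y ∈ {8, 9}
  x = 3: [0↦4, 1↦5, 2↦10, 3↦8, 4↦10, 5↦5, 6↦4, 7↦7, 8↦3, 9↦3, 10↦7]  zeros at y ∈ ∅
  x = 4: [0↦9, 1↦10, 2↦4, 3↦2, 4↦4, 5↦10, 6↦9, 7↦1, 8↦8, 9↦8, 10↦1]  zeros at y ∈ ∅
  x = 5: [0↦5, 1↦6, 2↦0, 3↦9, 4↦0, 5↦6, 6↦5, 7↦8, 8↦4, 9↦4, 10↦8]  zeros at y ∈ {2, 4}
  x = 6: [0↦3, 1↦4, 2↦9, 3↦7, 4↦9, 5↦4, 6↦3, 7↦6, 8↦2, 9↦2, 10↦6]  zeros at y ∈ ∅
  x = 7: [0↦3, 1↦4, 2↦9, 3↦7, 4↦9, 5↦4, 6↦3, 7↦6, 8↦2, 9↦2, 10↦6]  zeros at y ∈ ∅
  x = 8: [0↦5, 1↦6, 2↦0, 3↦9, 4↦0, 5↦6, 6↦5, 7↦8, 8↦4, 9↦4, 10↦8]  zeros at y ∈ {2, 4}
  x = 9: [0↦9, 1↦10, 2↦4, 3↦2, 4↦4, 5↦10, 6↦9, 7↦1, 8↦8, 9↦8, 10↦1]  zeros at y ∈ ∅
  x = 10: [0↦4, 1↦5, 2↦10, 3↦8, 4↦10, 5↦5, 6↦4, 7↦7, 8↦3, 9↦3, 10↦7]  zeros at y ∈ ∅
Collecting zeros: affine points = {(0, 8), (0, 9), (1, 0), (1, 6), (2, 8), (2, 9), (5, 2), (5, 4), (8, 2), (8, 4)}.
Total count |C(F_11)_aff| = 10.


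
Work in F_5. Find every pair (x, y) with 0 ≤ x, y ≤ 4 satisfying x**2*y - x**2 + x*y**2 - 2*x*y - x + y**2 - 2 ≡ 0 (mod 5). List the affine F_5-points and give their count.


Affine F_5-points: {(2, 1), (2, 4), (4, 4)}; count = 3.

For each of the 25 pairs (x, y) ∈ F_5², evaluate f(x, y) mod 5. Record the zeros.
  x = 0: [0↦3, 1↦4, 2↦2, 3↦2, 4↦4]  zeros at y ∈ ∅
  x = 1: [0↦1, 1↦2, 2↦2, 3↦1, 4↦4]  zeros at y ∈ ∅
  x = 2: [0↦2, 1↦0, 2↦4, 3↦4, 4↦0]  zeros at y ∈ {1, 4}
  x = 3: [0↦1, 1↦3, 2↦3, 3↦1, 4↦2]  zeros at y ∈ ∅
  x = 4: [0↦3, 1↦1, 2↦4, 3↦2, 4↦0]  zeros at y ∈ {4}
Collecting zeros: affine points = {(2, 1), (2, 4), (4, 4)}.
Total count |C(F_5)_aff| = 3.


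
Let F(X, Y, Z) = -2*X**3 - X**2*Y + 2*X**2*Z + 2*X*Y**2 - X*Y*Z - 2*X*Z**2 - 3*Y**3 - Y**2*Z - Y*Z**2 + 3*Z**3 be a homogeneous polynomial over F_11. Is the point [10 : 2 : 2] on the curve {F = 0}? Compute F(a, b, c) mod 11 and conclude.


F(10,2,2) ≡ 3 (mod 11); P is NOT on the curve.

Evaluate F(10, 2, 2) term-by-term (mod 11).
  -2*X**3 ↦ -2·1000·1·1 = -2000
  -X**2*Y ↦ -1·100·2·1 = -200
  2*X**2*Z ↦ 2·100·1·2 = 400
  2*X*Y**2 ↦ 2·10·4·1 = 80
  -X*Y*Z ↦ -1·10·2·2 = -40
  -2*X*Z**2 ↦ -2·10·1·4 = -80
  -3*Y**3 ↦ -3·1·8·1 = -24
  -Y**2*Z ↦ -1·1·4·2 = -8
  -Y*Z**2 ↦ -1·1·2·4 = -8
  3*Z**3 ↦ 3·1·1·8 = 24
Sum: F(10, 2, 2) = (-2000) + (-200) + (400) + (80) + (-40) + (-80) + (-24) + (-8) + (-8) + (24) = -1856.
Reducing mod 11: -1856 ≡ 3 (mod 11).
Since F(a, b, c) ≡ 3 ≠ 0 (mod 11), P does NOT lie on the curve.


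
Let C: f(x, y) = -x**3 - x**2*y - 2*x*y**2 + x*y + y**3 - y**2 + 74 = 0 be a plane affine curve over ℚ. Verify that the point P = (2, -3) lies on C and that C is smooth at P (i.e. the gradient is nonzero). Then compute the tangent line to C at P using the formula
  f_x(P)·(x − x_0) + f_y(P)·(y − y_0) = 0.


Tangent line at P: -21*x + 55*y + 207 = 0.

Step 1: f(2, -3) = 0, so P lies on C.
Step 2: partial derivatives
  f_x(x, y) = -3*x**2 - 2*x*y - 2*y**2 + y, f_y(x, y) = -x**2 - 4*x*y + x + 3*y**2 - 2*y.
  f_x(P) = -21, f_y(P) = 55 (gradient nonzero, so P is smooth).
Step 3: tangent line at P: -21·(x − 2) + 55·(y − -3) = 0.
Expanding: -21*x + 55*y + 207 = 0.


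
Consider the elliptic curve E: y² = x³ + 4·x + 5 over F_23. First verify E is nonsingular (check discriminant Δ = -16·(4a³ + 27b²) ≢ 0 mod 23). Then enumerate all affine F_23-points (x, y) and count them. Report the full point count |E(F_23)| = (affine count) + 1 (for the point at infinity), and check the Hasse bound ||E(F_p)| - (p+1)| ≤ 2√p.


Affine points = {(4, 4), (4, 19), (5, 9), (5, 14), (7, 10), (7, 13), (11, 0), (13, 0), (15, 6), (15, 17), (16, 5), (16, 18), (17, 8), (17, 15), (20, 9), (20, 14), (21, 9), (21, 14), (22, 0)}; affine count = 19; |E(F_23)| = 20.

Discriminant check: Δ ∝ 4a³ + 27b² = 4·4³ + 27·5² = 4·64 + 27·25 ≡ 11 (mod 23). Nonzero ⇒ E is nonsingular.
For each x ∈ F_23, compute rhs = x³ + 4·x + 5 mod 23, then count y ∈ F_23 with y² ≡ rhs.
  x = 0: rhs = 5, matching y values: none (0 points).
  x = 1: rhs = 10, matching y values: none (0 points).
  x = 2: rhs = 21, matching y values: none (0 points).
  x = 3: rhs = 21, matching y values: none (0 points).
  x = 4: rhs = 16, matching y values: 4, 19 (2 points).
  x = 5: rhs = 12, matching y values: 9, 14 (2 points).
  x = 6: rhs = 15, matching y values: none (0 points).
  x = 7: rhs = 8, matching y values: 10, 13 (2 points).
  x = 8: rhs = 20, matching y values: none (0 points).
  x = 9: rhs = 11, matching y values: none (0 points).
  x = 10: rhs = 10, matching y values: none (0 points).
  x = 11: rhs = 0, matching y values: 0 (1 points).
  x = 12: rhs = 10, matching y values: none (0 points).
  x = 13: rhs = 0, matching y values: 0 (1 points).
  x = 14: rhs = 22, matching y values: none (0 points).
  x = 15: rhs = 13, matching y values: 6, 17 (2 points).
  x = 16: rhs = 2, matching y values: 5, 18 (2 points).
  x = 17: rhs = 18, matching y values: 8, 15 (2 points).
  x = 18: rhs = 21, matching y values: none (0 points).
  x = 19: rhs = 17, matching y values: none (0 points).
  x = 20: rhs = 12, matching y values: 9, 14 (2 points).
  x = 21: rhs = 12, matching y values: 9, 14 (2 points).
  x = 22: rhs = 0, matching y values: 0 (1 points).
Total affine count: 19.
Full point count |E(F_23)| = 19 + 1 = 20.
Hasse bound: |20 − (23+1)| = |-4| = 4 ≤ 2√23 ≈ 9.5917 ✓.


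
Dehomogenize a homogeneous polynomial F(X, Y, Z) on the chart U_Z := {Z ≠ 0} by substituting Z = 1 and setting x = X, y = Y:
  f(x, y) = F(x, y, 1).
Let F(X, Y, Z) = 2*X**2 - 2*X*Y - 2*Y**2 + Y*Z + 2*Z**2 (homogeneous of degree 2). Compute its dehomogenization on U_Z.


f(x, y) = 2*x**2 - 2*x*y - 2*y**2 + y + 2

On U_Z we set Z = 1. Each monomial c·X^i·Y^j·Z^k in F becomes c·x^i·y^j·1^k = c·x^i·y^j.
Substituting Z = 1: F(X, Y, 1) = 2*x**2 - 2*x*y - 2*y**2 + y + 2.
Note: deg(f) ≤ deg(F) = 2; strict inequality happens when F is divisible by Z (lost terms).


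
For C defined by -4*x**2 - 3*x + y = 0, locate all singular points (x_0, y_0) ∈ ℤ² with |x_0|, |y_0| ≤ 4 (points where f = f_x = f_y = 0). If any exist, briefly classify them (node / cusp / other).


No singular points in the scanned grid; C is smooth there.

Compute partial derivatives:
  f_x = -8*x - 3.
  f_y = 1.
f_y = 1 is a nonzero constant, so f_y never vanishes: no point (x, y) can satisfy f = f_x = f_y = 0. In particular no (x, y) ∈ {−4, ..., 4}² is singular; the curve is smooth.


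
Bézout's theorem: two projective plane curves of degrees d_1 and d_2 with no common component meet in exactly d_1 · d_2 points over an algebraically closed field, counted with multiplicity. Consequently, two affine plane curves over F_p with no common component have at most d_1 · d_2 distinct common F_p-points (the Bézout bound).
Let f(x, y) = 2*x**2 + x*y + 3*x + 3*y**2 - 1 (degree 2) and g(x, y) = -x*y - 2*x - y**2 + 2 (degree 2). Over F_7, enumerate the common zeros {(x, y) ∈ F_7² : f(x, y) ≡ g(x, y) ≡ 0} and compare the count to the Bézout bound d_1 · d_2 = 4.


Common zeros: ∅; count = 0; Bézout bound = 4.

deg(f) = 2, deg(g) = 2, so Bézout bound = 4.
Scan x ∈ F_7. For each x, list the y ∈ F_7 with f(x, y) ≡ 0 and those with g(x, y) ≡ 0 (mod 7); the common zeros in that column are the intersection.
  x = 0: f ≡ 0 at y ∈ ∅; g ≡ 0 at y ∈ {3, 4}; common: ∅.
  x = 1: f ≡ 0 at y ∈ {4, 5}; g ≡ 0 at y ∈ {0, 6}; common: ∅.
  x = 2: f ≡ 0 at y ∈ {5, 6}; g ≡ 0 at y ∈ ∅; common: ∅.
  x = 3: f ≡ 0 at y ∈ ∅; g ≡ 0 at y ∈ {2}; common: ∅.
  x = 4: f ≡ 0 at y ∈ {2, 6}; g ≡ 0 at y ∈ ∅; common: ∅.
  x = 5: f ≡ 0 at y ∈ ∅; g ≡ 0 at y ∈ {1}; common: ∅.
  x = 6: f ≡ 0 at y ∈ {1, 4}; g ≡ 0 at y ∈ ∅; common: ∅.
Collecting: common zeros = ∅, so the count is 0.
Comparison with the Bézout bound: 0 ≤ 4 = deg(f)·deg(g), as expected for curves with no common component (the affine F_7-count falls short of the bound because intersections may lie at infinity, over extension fields, or carry multiplicity).


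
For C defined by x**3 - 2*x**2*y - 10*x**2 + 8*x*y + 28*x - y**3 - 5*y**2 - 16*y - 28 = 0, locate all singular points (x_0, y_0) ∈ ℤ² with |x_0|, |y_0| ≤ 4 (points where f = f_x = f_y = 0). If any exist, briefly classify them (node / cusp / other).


Singular points: {(2, -2)}; classification: cusp.

Compute partial derivatives:
  f_x = 3*x**2 - 4*x*y - 20*x + 8*y + 28.
  f_y = -2*x**2 + 8*x - 3*y**2 - 10*y - 16.
Scan x_0 ∈ {−4, ..., 4}. For each x_0, f_y(x_0, y) is a polynomial in y; find its integer roots y ∈ {−4, ..., 4}, then test f_x and f at those candidates.
  x = -4: f_y(-4, y) = -3*y**2 - 10*y - 80; no integer root y with |y| ≤ 4.
  x = -3: f_y(-3, y) = -3*y**2 - 10*y - 58; no integer root y with |y| ≤ 4.
  x = -2: f_y(-2, y) = -3*y**2 - 10*y - 40; no integer root y with |y| ≤ 4.
  x = -1: f_y(-1, y) = -3*y**2 - 10*y - 26; no integer root y with |y| ≤ 4.
  x = 0: f_y(0, y) = -3*y**2 - 10*y - 16; no integer root y with |y| ≤ 4.
  x = 1: f_y(1, y) = -3*y**2 - 10*y - 10; no integer root y with |y| ≤ 4.
  x = 2: f_y(2, y) = -3*y**2 - 10*y - 8; vanishes at y ∈ {-2}. (2, -2): f_x = 0, f = 0 — SINGULAR.
  x = 3: f_y(3, y) = -3*y**2 - 10*y - 10; no integer root y with |y| ≤ 4.
  x = 4: f_y(4, y) = -3*y**2 - 10*y - 16; no integer root y with |y| ≤ 4.
Only singular point on the grid: (2, -2).
Classify: substitute x = 2 + u, y = -2 + v and expand: f = u**3 - 2*u**2*v - v**3 + v**2.
No constant or linear terms (consistent with a singular point). Quadratic part: v**2. Cubic part: u**3 - 2*u**2*v - v**3.
The quadratic part v**2 is a perfect square, so there is a single (double) tangent line v = 0, i.e. y = -2. Restricting the cubic part to that line (v = 0) leaves u**3 ≠ 0, so f is not divisible by v and the branch is v² ≈ -u**3 to lowest order — this is a cusp.
Classification: cusp.


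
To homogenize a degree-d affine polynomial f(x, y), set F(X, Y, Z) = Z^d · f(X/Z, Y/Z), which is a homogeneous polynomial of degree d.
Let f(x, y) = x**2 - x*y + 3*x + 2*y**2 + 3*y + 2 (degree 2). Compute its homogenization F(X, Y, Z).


F(X, Y, Z) = X**2 - X*Y + 3*X*Z + 2*Y**2 + 3*Y*Z + 2*Z**2

deg(f) = 2.
Substitute x = X/Z, y = Y/Z into f, then multiply by Z^2.
  monomial 1·x^2·y^0 ↦ 1·X^2·Y^0·Z^0.
  monomial -1·x^1·y^1 ↦ -1·X^1·Y^1·Z^0.
  monomial 3·x^1·y^0 ↦ 3·X^1·Y^0·Z^1.
  monomial 2·x^0·y^2 ↦ 2·X^0·Y^2·Z^0.
  monomial 3·x^0·y^1 ↦ 3·X^0·Y^1·Z^1.
  monomial 2·x^0·y^0 ↦ 2·X^0·Y^0·Z^2.
Collecting: F(X, Y, Z) = X**2 - X*Y + 3*X*Z + 2*Y**2 + 3*Y*Z + 2*Z**2.


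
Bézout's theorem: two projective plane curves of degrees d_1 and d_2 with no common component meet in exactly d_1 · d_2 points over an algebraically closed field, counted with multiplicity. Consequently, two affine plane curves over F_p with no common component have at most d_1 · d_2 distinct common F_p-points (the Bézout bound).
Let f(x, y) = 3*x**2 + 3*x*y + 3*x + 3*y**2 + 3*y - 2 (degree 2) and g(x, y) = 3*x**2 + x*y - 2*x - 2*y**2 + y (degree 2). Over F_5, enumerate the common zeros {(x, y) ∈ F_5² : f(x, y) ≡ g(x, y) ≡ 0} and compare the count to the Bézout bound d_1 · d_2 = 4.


Common zeros: {(3, 4)}; count = 1; Bézout bound = 4.

deg(f) = 2, deg(g) = 2, so Bézout bound = 4.
Scan x ∈ F_5. For each x, list the y ∈ F_5 with f(x, y) ≡ 0 and those with g(x, y) ≡ 0 (mod 5); the common zeros in that column are the intersection.
  x = 0: f ≡ 0 at y ∈ ∅; g ≡ 0 at y ∈ {0, 3}; common: ∅.
  x = 1: f ≡ 0 at y ∈ ∅; g ≡ 0 at y ∈ ∅; common: ∅.
  x = 2: f ≡ 0 at y ∈ {3, 4}; g ≡ 0 at y ∈ ∅; common: ∅.
  x = 3: f ≡ 0 at y ∈ {2, 4}; g ≡ 0 at y ∈ {3, 4}; common: {4}.
  x = 4: f ≡ 0 at y ∈ {2, 3}; g ≡ 0 at y ∈ {0}; common: ∅.
Collecting: common zeros = {(3, 4)}, so the count is 1.
Comparison with the Bézout bound: 1 ≤ 4 = deg(f)·deg(g), as expected for curves with no common component (the affine F_5-count falls short of the bound because intersections may lie at infinity, over extension fields, or carry multiplicity).


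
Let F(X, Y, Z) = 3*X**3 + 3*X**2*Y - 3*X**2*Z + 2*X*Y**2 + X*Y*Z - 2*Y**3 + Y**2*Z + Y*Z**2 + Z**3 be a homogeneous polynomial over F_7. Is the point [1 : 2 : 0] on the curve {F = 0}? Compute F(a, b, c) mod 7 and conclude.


F(1,2,0) ≡ 1 (mod 7); P is NOT on the curve.

Evaluate F(1, 2, 0) term-by-term (mod 7).
  3*X**3 ↦ 3·1·1·1 = 3
  3*X**2*Y ↦ 3·1·2·1 = 6
  -3*X**2*Z ↦ -3·1·1·0 = 0
  2*X*Y**2 ↦ 2·1·4·1 = 8
  X*Y*Z ↦ 1·1·2·0 = 0
  -2*Y**3 ↦ -2·1·8·1 = -16
  Y**2*Z ↦ 1·1·4·0 = 0
  Y*Z**2 ↦ 1·1·2·0 = 0
  Z**3 ↦ 1·1·1·0 = 0
Sum: F(1, 2, 0) = (3) + (6) + (0) + (8) + (0) + (-16) + (0) + (0) + (0) = 1.
Reducing mod 7: 1 ≡ 1 (mod 7).
Since F(a, b, c) ≡ 1 ≠ 0 (mod 7), P does NOT lie on the curve.


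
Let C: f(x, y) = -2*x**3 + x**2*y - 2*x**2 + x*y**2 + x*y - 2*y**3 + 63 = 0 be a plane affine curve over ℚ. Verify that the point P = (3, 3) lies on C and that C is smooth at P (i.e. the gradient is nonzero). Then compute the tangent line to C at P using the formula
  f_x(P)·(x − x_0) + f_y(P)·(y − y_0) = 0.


Tangent line at P: -36*x - 24*y + 180 = 0.

Step 1: f(3, 3) = 0, so P lies on C.
Step 2: partial derivatives
  f_x(x, y) = -6*x**2 + 2*x*y - 4*x + y**2 + y, f_y(x, y) = x**2 + 2*x*y + x - 6*y**2.
  f_x(P) = -36, f_y(P) = -24 (gradient nonzero, so P is smooth).
Step 3: tangent line at P: -36·(x − 3) + -24·(y − 3) = 0.
Expanding: -36*x - 24*y + 180 = 0.


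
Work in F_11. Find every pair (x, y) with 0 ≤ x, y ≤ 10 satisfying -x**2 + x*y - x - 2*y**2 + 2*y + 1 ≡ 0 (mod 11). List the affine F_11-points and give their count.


Affine F_11-points: {(0, 3), (0, 9), (1, 1), (1, 6), (2, 3), (2, 10), (3, 0), (3, 8), (4, 6), (4, 8), (5, 4), (5, 5), (6, 2), (7, 0), (7, 10), (8, 7), (8, 9), (9, 4), (9, 7), (10, 1), (10, 5)}; count = 21.

For each of the 121 pairs (x, y) ∈ F_11², evaluate f(x, y) mod 11. Record the zeros.
  x = 0: [0↦1, 1↦1, 2↦8, 3↦0, 4↦10, 5↦5, 6↦7, 7↦5, 8↦10, 9↦0, 10↦8]  zeros at y ∈ {3, 9}
  x = 1: [0↦10, 1↦0, 2↦8, 3↦1, 4↦1, 5↦8, 6↦0, 7↦10, 8↦5, 9↦7, 10↦5]  zeros at y ∈ {1, 6}
  x = 2: [0↦6, 1↦8, 2↦6, 3↦0, 4↦1, 5↦9, 6↦2, 7↦2, 8↦9, 9↦1, 10↦0]  zeros at y ∈ {3, 10}
  x = 3: [0↦0, 1↦3, 2↦2, 3↦8, 4↦10, 5↦8, 6↦2, 7↦3, 8↦0, 9↦4, 10↦4]  zeros at y ∈ {0, 8}
  x = 4: [0↦3, 1↦7, 2↦7, 3↦3, 4↦6, 5↦5, 6↦0, 7↦2, 8↦0, 9↦5, 10↦6]  zeros at y ∈ {6, 8}
  x = 5: [0↦4, 1↦9, 2↦10, 3↦7, 4↦0, 5↦0, 6↦7, 7↦10, 8↦9, 9↦4, 10↦6]  zeros at y ∈ {4, 5}
  x = 6: [0↦3, 1↦9, 2↦0, 3↦9, 4↦3, 5↦4, 6↦1, 7↦5, 8↦5, 9↦1, 10↦4]  zeros at y ∈ {2}
  x = 7: [0↦0, 1↦7, 2↦10, 3↦9, 4↦4, 5↦6, 6↦4, 7↦9, 8↦10, 9↦7, 10↦0]  zeros at y ∈ {0, 10}
  x = 8: [0↦6, 1↦3, 2↦7, 3↦7, 4↦3, 5↦6, 6↦5, 7↦0, 8↦2, 9↦0, 10↦5]  zeros at y ∈ {7, 9}
  x = 9: [0↦10, 1↦8, 2↦2, 3↦3, 4↦0, 5↦4, 6↦4, 7↦0, 8↦3, 9↦2, 10↦8]  zeros at y ∈ {4, 7}
  x = 10: [0↦1, 1↦0, 2↦6, 3↦8, 4↦6, 5↦0, 6↦1, 7↦9, 8↦2, 9↦2, 10↦9]  zeros at y ∈ {1, 5}
Collecting zeros: affine points = {(0, 3), (0, 9), (1, 1), (1, 6), (2, 3), (2, 10), (3, 0), (3, 8), (4, 6), (4, 8), (5, 4), (5, 5), (6, 2), (7, 0), (7, 10), (8, 7), (8, 9), (9, 4), (9, 7), (10, 1), (10, 5)}.
Total count |C(F_11)_aff| = 21.


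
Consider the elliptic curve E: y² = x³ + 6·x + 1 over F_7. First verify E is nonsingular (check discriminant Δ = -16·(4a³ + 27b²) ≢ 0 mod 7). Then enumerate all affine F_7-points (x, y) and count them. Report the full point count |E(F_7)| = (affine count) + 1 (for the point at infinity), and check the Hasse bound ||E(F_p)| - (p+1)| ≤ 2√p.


Affine points = {(0, 1), (0, 6), (1, 1), (1, 6), (2, 0), (3, 2), (3, 5), (5, 3), (5, 4), (6, 1), (6, 6)}; affine count = 11; |E(F_7)| = 12.

Discriminant check: Δ ∝ 4a³ + 27b² = 4·6³ + 27·1² = 4·216 + 27·1 ≡ 2 (mod 7). Nonzero ⇒ E is nonsingular.
For each x ∈ F_7, compute rhs = x³ + 6·x + 1 mod 7, then count y ∈ F_7 with y² ≡ rhs.
  x = 0: rhs = 1, matching y values: 1, 6 (2 points).
  x = 1: rhs = 1, matching y values: 1, 6 (2 points).
  x = 2: rhs = 0, matching y values: 0 (1 points).
  x = 3: rhs = 4, matching y values: 2, 5 (2 points).
  x = 4: rhs = 5, matching y values: none (0 points).
  x = 5: rhs = 2, matching y values: 3, 4 (2 points).
  x = 6: rhs = 1, matching y values: 1, 6 (2 points).
Total affine count: 11.
Full point count |E(F_7)| = 11 + 1 = 12.
Hasse bound: |12 − (7+1)| = |4| = 4 ≤ 2√7 ≈ 5.2915 ✓.


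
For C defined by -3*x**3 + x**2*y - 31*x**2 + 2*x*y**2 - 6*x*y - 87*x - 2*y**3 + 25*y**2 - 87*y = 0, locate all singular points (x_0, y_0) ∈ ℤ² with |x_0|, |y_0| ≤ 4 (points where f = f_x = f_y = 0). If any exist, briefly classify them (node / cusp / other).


Singular points: {(-3, 3)}; classification: node.

Compute partial derivatives:
  f_x = -9*x**2 + 2*x*y - 62*x + 2*y**2 - 6*y - 87.
  f_y = x**2 + 4*x*y - 6*x - 6*y**2 + 50*y - 87.
Scan x_0 ∈ {−4, ..., 4}. For each x_0, f_y(x_0, y) is a polynomial in y; find its integer roots y ∈ {−4, ..., 4}, then test f_x and f at those candidates.
  x = -4: f_y(-4, y) = -6*y**2 + 34*y - 47; no integer root y with |y| ≤ 4.
  x = -3: f_y(-3, y) = -6*y**2 + 38*y - 60; vanishes at y ∈ {3}. (-3, 3): f_x = 0, f = 0 — SINGULAR.
  x = -2: f_y(-2, y) = -6*y**2 + 42*y - 71; no integer root y with |y| ≤ 4.
  x = -1: f_y(-1, y) = -6*y**2 + 46*y - 80; no integer root y with |y| ≤ 4.
  x = 0: f_y(0, y) = -6*y**2 + 50*y - 87; no integer root y with |y| ≤ 4.
  x = 1: f_y(1, y) = -6*y**2 + 54*y - 92; no integer root y with |y| ≤ 4.
  x = 2: f_y(2, y) = -6*y**2 + 58*y - 95; no integer root y with |y| ≤ 4.
  x = 3: f_y(3, y) = -6*y**2 + 62*y - 96; no integer root y with |y| ≤ 4.
  x = 4: f_y(4, y) = -6*y**2 + 66*y - 95; no integer root y with |y| ≤ 4.
Only singular point on the grid: (-3, 3).
Classify: substitute x = -3 + u, y = 3 + v and expand: f = -3*u**3 + u**2*v - u**2 + 2*u*v**2 - 2*v**3 + v**2.
No constant or linear terms (consistent with a singular point). Quadratic part: -u**2 + v**2. Cubic part: -3*u**3 + u**2*v + 2*u*v**2 - 2*v**3.
The quadratic part v**2 - u**2 = (v − u)(v + u) splits into two distinct linear factors, so there are two distinct tangent lines y − 3 = ±(x − -3) — this is a node (ordinary double point).
Classification: node.


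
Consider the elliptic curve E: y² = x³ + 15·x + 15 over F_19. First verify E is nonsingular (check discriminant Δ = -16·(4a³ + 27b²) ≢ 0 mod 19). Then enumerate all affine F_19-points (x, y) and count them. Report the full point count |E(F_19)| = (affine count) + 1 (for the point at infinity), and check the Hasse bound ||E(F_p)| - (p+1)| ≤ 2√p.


Affine points = {(3, 7), (3, 12), (4, 5), (4, 14), (5, 5), (5, 14), (6, 6), (6, 13), (7, 8), (7, 11), (8, 1), (8, 18), (9, 9), (9, 10), (10, 5), (10, 14), (12, 2), (12, 17), (14, 9), (14, 10), (15, 9), (15, 10), (16, 0)}; affine count = 23; |E(F_19)| = 24.

Discriminant check: Δ ∝ 4a³ + 27b² = 4·15³ + 27·15² = 4·3375 + 27·225 ≡ 5 (mod 19). Nonzero ⇒ E is nonsingular.
For each x ∈ F_19, compute rhs = x³ + 15·x + 15 mod 19, then count y ∈ F_19 with y² ≡ rhs.
  x = 0: rhs = 15, matching y values: none (0 points).
  x = 1: rhs = 12, matching y values: none (0 points).
  x = 2: rhs = 15, matching y values: none (0 points).
  x = 3: rhs = 11, matching y values: 7, 12 (2 points).
  x = 4: rhs = 6, matching y values: 5, 14 (2 points).
  x = 5: rhs = 6, matching y values: 5, 14 (2 points).
  x = 6: rhs = 17, matching y values: 6, 13 (2 points).
  x = 7: rhs = 7, matching y values: 8, 11 (2 points).
  x = 8: rhs = 1, matching y values: 1, 18 (2 points).
  x = 9: rhs = 5, matching y values: 9, 10 (2 points).
  x = 10: rhs = 6, matching y values: 5, 14 (2 points).
  x = 11: rhs = 10, matching y values: none (0 points).
  x = 12: rhs = 4, matching y values: 2, 17 (2 points).
  x = 13: rhs = 13, matching y values: none (0 points).
  x = 14: rhs = 5, matching y values: 9, 10 (2 points).
  x = 15: rhs = 5, matching y values: 9, 10 (2 points).
  x = 16: rhs = 0, matching y values: 0 (1 points).
  x = 17: rhs = 15, matching y values: none (0 points).
  x = 18: rhs = 18, matching y values: none (0 points).
Total affine count: 23.
Full point count |E(F_19)| = 23 + 1 = 24.
Hasse bound: |24 − (19+1)| = |4| = 4 ≤ 2√19 ≈ 8.7178 ✓.


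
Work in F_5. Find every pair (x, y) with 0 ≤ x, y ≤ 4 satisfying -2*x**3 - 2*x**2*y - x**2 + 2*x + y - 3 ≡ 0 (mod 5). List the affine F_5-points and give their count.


Affine F_5-points: {(0, 3), (1, 1), (2, 3), (3, 0), (4, 1)}; count = 5.

For each of the 25 pairs (x, y) ∈ F_5², evaluate f(x, y) mod 5. Record the zeros.
  x = 0: [0↦2, 1↦3, 2↦4, 3↦0, 4↦1]  zeros at y ∈ {3}
  x = 1: [0↦1, 1↦0, 2↦4, 3↦3, 4↦2]  zeros at y ∈ {1}
  x = 2: [0↦1, 1↦4, 2↦2, 3↦0, 4↦3]  zeros at y ∈ {3}
  x = 3: [0↦0, 1↦3, 2↦1, 3↦4, 4↦2]  zeros at y ∈ {0}
  x = 4: [0↦1, 1↦0, 2↦4, 3↦3, 4↦2]  zeros at y ∈ {1}
Collecting zeros: affine points = {(0, 3), (1, 1), (2, 3), (3, 0), (4, 1)}.
Total count |C(F_5)_aff| = 5.


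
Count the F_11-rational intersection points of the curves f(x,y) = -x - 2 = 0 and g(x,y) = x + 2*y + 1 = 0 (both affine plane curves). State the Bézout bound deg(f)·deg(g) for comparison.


Common zeros: {(9, 6)}; count = 1; Bézout bound = 1.

deg(f) = 1, deg(g) = 1, so Bézout bound = 1.
Scan x ∈ F_11. For each x, list the y ∈ F_11 with f(x, y) ≡ 0 and those with g(x, y) ≡ 0 (mod 11); the common zeros in that column are the intersection.
  x = 0: f ≡ 0 at y ∈ ∅; g ≡ 0 at y ∈ {5}; common: ∅.
  x = 1: f ≡ 0 at y ∈ ∅; g ≡ 0 at y ∈ {10}; common: ∅.
  x = 2: f ≡ 0 at y ∈ ∅; g ≡ 0 at y ∈ {4}; common: ∅.
  x = 3: f ≡ 0 at y ∈ ∅; g ≡ 0 at y ∈ {9}; common: ∅.
  x = 4: f ≡ 0 at y ∈ ∅; g ≡ 0 at y ∈ {3}; common: ∅.
  x = 5: f ≡ 0 at y ∈ ∅; g ≡ 0 at y ∈ {8}; common: ∅.
  x = 6: f ≡ 0 at y ∈ ∅; g ≡ 0 at y ∈ {2}; common: ∅.
  x = 7: f ≡ 0 at y ∈ ∅; g ≡ 0 at y ∈ {7}; common: ∅.
  x = 8: f ≡ 0 at y ∈ ∅; g ≡ 0 at y ∈ {1}; common: ∅.
  x = 9: f ≡ 0 at y ∈ {0, 1, 2, 3, 4, 5, 6, 7, 8, 9, 10}; g ≡ 0 at y ∈ {6}; common: {6}.
  x = 10: f ≡ 0 at y ∈ ∅; g ≡ 0 at y ∈ {0}; common: ∅.
Collecting: common zeros = {(9, 6)}, so the count is 1.
Comparison with the Bézout bound: 1 ≤ 1 = deg(f)·deg(g), as expected for curves with no common component (the bound is attained).


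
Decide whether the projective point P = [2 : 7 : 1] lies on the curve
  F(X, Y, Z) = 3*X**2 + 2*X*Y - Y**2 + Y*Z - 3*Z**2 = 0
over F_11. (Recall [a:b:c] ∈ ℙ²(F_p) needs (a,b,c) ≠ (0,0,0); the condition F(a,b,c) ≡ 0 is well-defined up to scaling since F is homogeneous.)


F(2,7,1) ≡ 6 (mod 11); P is NOT on the curve.

Evaluate F(2, 7, 1) term-by-term (mod 11).
  3*X**2 ↦ 3·4·1·1 = 12
  2*X*Y ↦ 2·2·7·1 = 28
  -Y**2 ↦ -1·1·49·1 = -49
  Y*Z ↦ 1·1·7·1 = 7
  -3*Z**2 ↦ -3·1·1·1 = -3
Sum: F(2, 7, 1) = (12) + (28) + (-49) + (7) + (-3) = -5.
Reducing mod 11: -5 ≡ 6 (mod 11).
Since F(a, b, c) ≡ 6 ≠ 0 (mod 11), P does NOT lie on the curve.


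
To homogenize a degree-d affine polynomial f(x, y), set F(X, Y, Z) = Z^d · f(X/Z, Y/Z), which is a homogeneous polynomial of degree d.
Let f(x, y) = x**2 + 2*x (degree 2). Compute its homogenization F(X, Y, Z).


F(X, Y, Z) = X**2 + 2*X*Z

deg(f) = 2.
Substitute x = X/Z, y = Y/Z into f, then multiply by Z^2.
  monomial 1·x^2·y^0 ↦ 1·X^2·Y^0·Z^0.
  monomial 2·x^1·y^0 ↦ 2·X^1·Y^0·Z^1.
Collecting: F(X, Y, Z) = X**2 + 2*X*Z.


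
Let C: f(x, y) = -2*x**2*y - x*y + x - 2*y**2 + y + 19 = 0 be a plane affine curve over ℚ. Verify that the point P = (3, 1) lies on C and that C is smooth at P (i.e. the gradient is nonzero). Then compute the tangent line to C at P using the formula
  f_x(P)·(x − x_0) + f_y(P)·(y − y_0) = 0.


Tangent line at P: -12*x - 24*y + 60 = 0.

Step 1: f(3, 1) = 0, so P lies on C.
Step 2: partial derivatives
  f_x(x, y) = -4*x*y - y + 1, f_y(x, y) = -2*x**2 - x - 4*y + 1.
  f_x(P) = -12, f_y(P) = -24 (gradient nonzero, so P is smooth).
Step 3: tangent line at P: -12·(x − 3) + -24·(y − 1) = 0.
Expanding: -12*x - 24*y + 60 = 0.


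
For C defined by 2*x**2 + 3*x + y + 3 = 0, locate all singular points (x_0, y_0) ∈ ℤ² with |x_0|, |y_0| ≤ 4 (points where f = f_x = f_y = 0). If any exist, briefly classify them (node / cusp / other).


No singular points in the scanned grid; C is smooth there.

Compute partial derivatives:
  f_x = 4*x + 3.
  f_y = 1.
f_y = 1 is a nonzero constant, so f_y never vanishes: no point (x, y) can satisfy f = f_x = f_y = 0. In particular no (x, y) ∈ {−4, ..., 4}² is singular; the curve is smooth.


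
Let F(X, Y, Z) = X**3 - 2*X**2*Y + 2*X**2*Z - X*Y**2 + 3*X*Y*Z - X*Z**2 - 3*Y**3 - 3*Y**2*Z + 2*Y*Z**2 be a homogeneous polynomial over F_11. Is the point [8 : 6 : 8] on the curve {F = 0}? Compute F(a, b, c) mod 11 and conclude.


F(8,6,8) ≡ 2 (mod 11); P is NOT on the curve.

Evaluate F(8, 6, 8) term-by-term (mod 11).
  X**3 ↦ 1·512·1·1 = 512
  -2*X**2*Y ↦ -2·64·6·1 = -768
  2*X**2*Z ↦ 2·64·1·8 = 1024
  -X*Y**2 ↦ -1·8·36·1 = -288
  3*X*Y*Z ↦ 3·8·6·8 = 1152
  -X*Z**2 ↦ -1·8·1·64 = -512
  -3*Y**3 ↦ -3·1·216·1 = -648
  -3*Y**2*Z ↦ -3·1·36·8 = -864
  2*Y*Z**2 ↦ 2·1·6·64 = 768
Sum: F(8, 6, 8) = (512) + (-768) + (1024) + (-288) + (1152) + (-512) + (-648) + (-864) + (768) = 376.
Reducing mod 11: 376 ≡ 2 (mod 11).
Since F(a, b, c) ≡ 2 ≠ 0 (mod 11), P does NOT lie on the curve.


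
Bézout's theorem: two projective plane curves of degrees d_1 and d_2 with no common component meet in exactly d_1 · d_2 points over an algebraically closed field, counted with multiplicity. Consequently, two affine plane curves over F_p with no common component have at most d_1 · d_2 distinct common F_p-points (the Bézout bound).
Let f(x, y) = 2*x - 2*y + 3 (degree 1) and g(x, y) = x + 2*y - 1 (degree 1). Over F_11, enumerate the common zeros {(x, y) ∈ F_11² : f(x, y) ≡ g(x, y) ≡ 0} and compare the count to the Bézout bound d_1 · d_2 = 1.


Common zeros: {(3, 10)}; count = 1; Bézout bound = 1.

deg(f) = 1, deg(g) = 1, so Bézout bound = 1.
Scan x ∈ F_11. For each x, list the y ∈ F_11 with f(x, y) ≡ 0 and those with g(x, y) ≡ 0 (mod 11); the common zeros in that column are the intersection.
  x = 0: f ≡ 0 at y ∈ {7}; g ≡ 0 at y ∈ {6}; common: ∅.
  x = 1: f ≡ 0 at y ∈ {8}; g ≡ 0 at y ∈ {0}; common: ∅.
  x = 2: f ≡ 0 at y ∈ {9}; g ≡ 0 at y ∈ {5}; common: ∅.
  x = 3: f ≡ 0 at y ∈ {10}; g ≡ 0 at y ∈ {10}; common: {10}.
  x = 4: f ≡ 0 at y ∈ {0}; g ≡ 0 at y ∈ {4}; common: ∅.
  x = 5: f ≡ 0 at y ∈ {1}; g ≡ 0 at y ∈ {9}; common: ∅.
  x = 6: f ≡ 0 at y ∈ {2}; g ≡ 0 at y ∈ {3}; common: ∅.
  x = 7: f ≡ 0 at y ∈ {3}; g ≡ 0 at y ∈ {8}; common: ∅.
  x = 8: f ≡ 0 at y ∈ {4}; g ≡ 0 at y ∈ {2}; common: ∅.
  x = 9: f ≡ 0 at y ∈ {5}; g ≡ 0 at y ∈ {7}; common: ∅.
  x = 10: f ≡ 0 at y ∈ {6}; g ≡ 0 at y ∈ {1}; common: ∅.
Collecting: common zeros = {(3, 10)}, so the count is 1.
Comparison with the Bézout bound: 1 ≤ 1 = deg(f)·deg(g), as expected for curves with no common component (the bound is attained).


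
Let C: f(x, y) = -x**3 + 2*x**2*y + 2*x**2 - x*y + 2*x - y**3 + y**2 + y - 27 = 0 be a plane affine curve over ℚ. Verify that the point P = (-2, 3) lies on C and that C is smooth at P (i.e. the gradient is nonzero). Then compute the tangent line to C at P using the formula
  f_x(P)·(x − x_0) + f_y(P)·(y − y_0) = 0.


Tangent line at P: -45*x - 10*y - 60 = 0.

Step 1: f(-2, 3) = 0, so P lies on C.
Step 2: partial derivatives
  f_x(x, y) = -3*x**2 + 4*x*y + 4*x - y + 2, f_y(x, y) = 2*x**2 - x - 3*y**2 + 2*y + 1.
  f_x(P) = -45, f_y(P) = -10 (gradient nonzero, so P is smooth).
Step 3: tangent line at P: -45·(x − -2) + -10·(y − 3) = 0.
Expanding: -45*x - 10*y - 60 = 0.


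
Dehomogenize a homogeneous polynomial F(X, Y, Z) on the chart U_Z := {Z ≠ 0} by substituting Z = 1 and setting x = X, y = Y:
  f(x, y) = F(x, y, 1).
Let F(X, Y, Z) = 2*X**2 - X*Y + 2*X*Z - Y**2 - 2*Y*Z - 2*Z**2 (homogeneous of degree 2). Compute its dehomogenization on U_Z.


f(x, y) = 2*x**2 - x*y + 2*x - y**2 - 2*y - 2

On U_Z we set Z = 1. Each monomial c·X^i·Y^j·Z^k in F becomes c·x^i·y^j·1^k = c·x^i·y^j.
Substituting Z = 1: F(X, Y, 1) = 2*x**2 - x*y + 2*x - y**2 - 2*y - 2.
Note: deg(f) ≤ deg(F) = 2; strict inequality happens when F is divisible by Z (lost terms).


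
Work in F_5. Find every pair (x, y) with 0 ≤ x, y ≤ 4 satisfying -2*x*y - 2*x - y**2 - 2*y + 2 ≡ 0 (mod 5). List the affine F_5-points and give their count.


Affine F_5-points: {(1, 0), (1, 1), (4, 2), (4, 3)}; count = 4.

For each of the 25 pairs (x, y) ∈ F_5², evaluate f(x, y) mod 5. Record the zeros.
  x = 0: [0↦2, 1↦4, 2↦4, 3↦2, 4↦3]  zeros at y ∈ ∅
  x = 1: [0↦0, 1↦0, 2↦3, 3↦4, 4↦3]  zeros at y ∈ {0, 1}
  x = 2: [0↦3, 1↦1, 2↦2, 3↦1, 4↦3]  zeros at y ∈ ∅
  x = 3: [0↦1, 1↦2, 2↦1, 3↦3, 4↦3]  zeros at y ∈ ∅
  x = 4: [0↦4, 1↦3, 2↦0, 3↦0, 4↦3]  zeros at y ∈ {2, 3}
Collecting zeros: affine points = {(1, 0), (1, 1), (4, 2), (4, 3)}.
Total count |C(F_5)_aff| = 4.


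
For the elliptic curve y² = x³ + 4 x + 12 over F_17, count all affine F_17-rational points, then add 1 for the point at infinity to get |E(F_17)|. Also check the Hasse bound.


Affine points = {(1, 0), (3, 0), (5, 2), (5, 15), (7, 3), (7, 14), (10, 7), (10, 10), (13, 0), (15, 8), (15, 9)}; affine count = 11; |E(F_17)| = 12.

Discriminant check: Δ ∝ 4a³ + 27b² = 4·4³ + 27·12² = 4·64 + 27·144 ≡ 13 (mod 17). Nonzero ⇒ E is nonsingular.
For each x ∈ F_17, compute rhs = x³ + 4·x + 12 mod 17, then count y ∈ F_17 with y² ≡ rhs.
  x = 0: rhs = 12, matching y values: none (0 points).
  x = 1: rhs = 0, matching y values: 0 (1 points).
  x = 2: rhs = 11, matching y values: none (0 points).
  x = 3: rhs = 0, matching y values: 0 (1 points).
  x = 4: rhs = 7, matching y values: none (0 points).
  x = 5: rhs = 4, matching y values: 2, 15 (2 points).
  x = 6: rhs = 14, matching y values: none (0 points).
  x = 7: rhs = 9, matching y values: 3, 14 (2 points).
  x = 8: rhs = 12, matching y values: none (0 points).
  x = 9: rhs = 12, matching y values: none (0 points).
  x = 10: rhs = 15, matching y values: 7, 10 (2 points).
  x = 11: rhs = 10, matching y values: none (0 points).
  x = 12: rhs = 3, matching y values: none (0 points).
  x = 13: rhs = 0, matching y values: 0 (1 points).
  x = 14: rhs = 7, matching y values: none (0 points).
  x = 15: rhs = 13, matching y values: 8, 9 (2 points).
  x = 16: rhs = 7, matching y values: none (0 points).
Total affine count: 11.
Full point count |E(F_17)| = 11 + 1 = 12.
Hasse bound: |12 − (17+1)| = |-6| = 6 ≤ 2√17 ≈ 8.2462 ✓.


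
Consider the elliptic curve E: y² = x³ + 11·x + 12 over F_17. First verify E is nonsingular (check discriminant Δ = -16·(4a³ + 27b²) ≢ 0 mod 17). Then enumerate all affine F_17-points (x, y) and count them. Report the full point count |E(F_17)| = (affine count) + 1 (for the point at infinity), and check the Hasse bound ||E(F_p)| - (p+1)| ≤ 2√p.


Affine points = {(2, 5), (2, 12), (3, 2), (3, 15), (4, 1), (4, 16), (8, 0), (10, 0), (11, 6), (11, 11), (12, 6), (12, 11), (15, 4), (15, 13), (16, 0)}; affine count = 15; |E(F_17)| = 16.

Discriminant check: Δ ∝ 4a³ + 27b² = 4·11³ + 27·12² = 4·1331 + 27·144 ≡ 15 (mod 17). Nonzero ⇒ E is nonsingular.
For each x ∈ F_17, compute rhs = x³ + 11·x + 12 mod 17, then count y ∈ F_17 with y² ≡ rhs.
  x = 0: rhs = 12, matching y values: none (0 points).
  x = 1: rhs = 7, matching y values: none (0 points).
  x = 2: rhs = 8, matching y values: 5, 12 (2 points).
  x = 3: rhs = 4, matching y values: 2, 15 (2 points).
  x = 4: rhs = 1, matching y values: 1, 16 (2 points).
  x = 5: rhs = 5, matching y values: none (0 points).
  x = 6: rhs = 5, matching y values: none (0 points).
  x = 7: rhs = 7, matching y values: none (0 points).
  x = 8: rhs = 0, matching y values: 0 (1 points).
  x = 9: rhs = 7, matching y values: none (0 points).
  x = 10: rhs = 0, matching y values: 0 (1 points).
  x = 11: rhs = 2, matching y values: 6, 11 (2 points).
  x = 12: rhs = 2, matching y values: 6, 11 (2 points).
  x = 13: rhs = 6, matching y values: none (0 points).
  x = 14: rhs = 3, matching y values: none (0 points).
  x = 15: rhs = 16, matching y values: 4, 13 (2 points).
  x = 16: rhs = 0, matching y values: 0 (1 points).
Total affine count: 15.
Full point count |E(F_17)| = 15 + 1 = 16.
Hasse bound: |16 − (17+1)| = |-2| = 2 ≤ 2√17 ≈ 8.2462 ✓.


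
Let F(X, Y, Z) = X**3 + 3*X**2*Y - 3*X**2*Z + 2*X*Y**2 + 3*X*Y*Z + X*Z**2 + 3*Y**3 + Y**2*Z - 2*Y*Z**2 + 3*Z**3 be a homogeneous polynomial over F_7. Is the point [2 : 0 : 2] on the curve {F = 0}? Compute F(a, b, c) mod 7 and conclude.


F(2,0,2) ≡ 2 (mod 7); P is NOT on the curve.

Evaluate F(2, 0, 2) term-by-term (mod 7).
  X**3 ↦ 1·8·1·1 = 8
  3*X**2*Y ↦ 3·4·0·1 = 0
  -3*X**2*Z ↦ -3·4·1·2 = -24
  2*X*Y**2 ↦ 2·2·0·1 = 0
  3*X*Y*Z ↦ 3·2·0·2 = 0
  X*Z**2 ↦ 1·2·1·4 = 8
  3*Y**3 ↦ 3·1·0·1 = 0
  Y**2*Z ↦ 1·1·0·2 = 0
  -2*Y*Z**2 ↦ -2·1·0·4 = 0
  3*Z**3 ↦ 3·1·1·8 = 24
Sum: F(2, 0, 2) = (8) + (0) + (-24) + (0) + (0) + (8) + (0) + (0) + (0) + (24) = 16.
Reducing mod 7: 16 ≡ 2 (mod 7).
Since F(a, b, c) ≡ 2 ≠ 0 (mod 7), P does NOT lie on the curve.


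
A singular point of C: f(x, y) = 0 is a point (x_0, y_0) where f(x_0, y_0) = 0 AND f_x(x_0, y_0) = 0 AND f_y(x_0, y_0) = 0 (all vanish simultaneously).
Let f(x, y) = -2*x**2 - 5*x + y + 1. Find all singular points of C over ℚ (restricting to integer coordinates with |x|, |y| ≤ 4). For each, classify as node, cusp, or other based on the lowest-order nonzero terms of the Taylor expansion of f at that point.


No singular points in the scanned grid; C is smooth there.

Compute partial derivatives:
  f_x = -4*x - 5.
  f_y = 1.
f_y = 1 is a nonzero constant, so f_y never vanishes: no point (x, y) can satisfy f = f_x = f_y = 0. In particular no (x, y) ∈ {−4, ..., 4}² is singular; the curve is smooth.
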